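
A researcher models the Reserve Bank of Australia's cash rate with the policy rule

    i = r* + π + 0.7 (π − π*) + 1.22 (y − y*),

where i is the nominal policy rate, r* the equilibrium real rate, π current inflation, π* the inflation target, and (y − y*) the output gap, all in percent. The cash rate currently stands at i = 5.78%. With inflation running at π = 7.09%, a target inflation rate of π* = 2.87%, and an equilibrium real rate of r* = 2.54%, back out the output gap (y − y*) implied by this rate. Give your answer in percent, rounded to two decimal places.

1.22 (y − y*) = 5.78 − 2.54 − 7.09 − 0.7 × (7.09 − 2.87) = -6.804
(y − y*) = -6.804 / 1.22 = -5.58

-5.58%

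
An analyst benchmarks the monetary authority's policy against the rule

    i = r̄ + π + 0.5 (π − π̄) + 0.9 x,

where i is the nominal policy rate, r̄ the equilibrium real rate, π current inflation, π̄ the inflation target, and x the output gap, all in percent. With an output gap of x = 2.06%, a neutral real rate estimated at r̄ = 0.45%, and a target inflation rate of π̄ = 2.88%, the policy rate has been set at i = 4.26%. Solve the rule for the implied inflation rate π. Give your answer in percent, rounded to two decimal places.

2.26%

Collecting π: i = r̄ + (1 + 0.5) π − 0.5 π̄ + 0.9 x
1.5 π = 4.26 − 0.45 + 0.5 × 2.88 − 0.9 × 2.06 = 3.396
π = 3.396 / 1.5 = 2.26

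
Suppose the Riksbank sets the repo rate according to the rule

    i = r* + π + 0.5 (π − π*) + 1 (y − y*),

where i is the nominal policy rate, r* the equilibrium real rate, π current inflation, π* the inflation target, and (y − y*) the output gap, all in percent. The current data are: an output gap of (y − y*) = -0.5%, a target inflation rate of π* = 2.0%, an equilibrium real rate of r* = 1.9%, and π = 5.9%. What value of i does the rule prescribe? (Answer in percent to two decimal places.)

9.25%

i = 1.9 + 5.9 + 0.5 × (5.9 − 2.0) + 1 × (-0.5)
   = 1.9 + 5.9 + 1.95 − 0.5 = 9.25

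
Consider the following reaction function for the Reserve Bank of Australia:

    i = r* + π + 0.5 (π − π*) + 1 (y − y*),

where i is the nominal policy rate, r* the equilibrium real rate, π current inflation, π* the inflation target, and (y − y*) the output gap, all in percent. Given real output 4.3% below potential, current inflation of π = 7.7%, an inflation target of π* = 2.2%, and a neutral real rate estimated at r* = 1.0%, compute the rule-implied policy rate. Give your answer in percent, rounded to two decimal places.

7.15%

Output 4.3% below potential → (y − y*) = -4.3.
i = 1.0 + 7.7 + 0.5 × (7.7 − 2.2) + 1 × (-4.3)
   = 1.0 + 7.7 + 2.75 − 4.3 = 7.15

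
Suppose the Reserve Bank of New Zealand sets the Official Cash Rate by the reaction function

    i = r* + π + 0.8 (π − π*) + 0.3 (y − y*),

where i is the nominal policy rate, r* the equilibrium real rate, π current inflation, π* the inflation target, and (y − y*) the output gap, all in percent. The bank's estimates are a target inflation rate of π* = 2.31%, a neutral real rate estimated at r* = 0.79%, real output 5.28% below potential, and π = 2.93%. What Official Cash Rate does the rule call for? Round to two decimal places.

Output 5.28% below potential → (y − y*) = -5.28.
i = 0.79 + 2.93 + 0.8 × (2.93 − 2.31) + 0.3 × (-5.28)
   = 0.79 + 2.93 + 0.496 − 1.584 = 2.63

2.63%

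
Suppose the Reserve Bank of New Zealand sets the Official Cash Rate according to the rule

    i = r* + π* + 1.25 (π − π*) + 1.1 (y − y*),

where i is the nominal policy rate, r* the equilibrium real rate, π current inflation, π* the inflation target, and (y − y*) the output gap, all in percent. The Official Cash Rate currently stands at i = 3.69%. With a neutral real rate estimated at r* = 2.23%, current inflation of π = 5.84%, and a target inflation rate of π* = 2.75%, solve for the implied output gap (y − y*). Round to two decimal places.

1.1 (y − y*) = 3.69 − 2.23 − 2.75 − 1.25 × (5.84 − 2.75) = -5.1525
(y − y*) = -5.1525 / 1.1 = -4.68

-4.68%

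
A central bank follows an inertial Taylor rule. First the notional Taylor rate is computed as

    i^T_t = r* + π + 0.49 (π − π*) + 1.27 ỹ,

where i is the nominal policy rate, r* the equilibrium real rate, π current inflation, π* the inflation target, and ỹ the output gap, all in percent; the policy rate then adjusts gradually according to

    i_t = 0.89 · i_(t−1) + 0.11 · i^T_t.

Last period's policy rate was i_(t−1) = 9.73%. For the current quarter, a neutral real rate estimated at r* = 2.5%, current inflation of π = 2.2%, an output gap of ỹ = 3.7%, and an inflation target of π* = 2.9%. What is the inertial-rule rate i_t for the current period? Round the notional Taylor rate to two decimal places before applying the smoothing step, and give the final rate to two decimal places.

i^T_t = 2.5 + 2.2 + 0.49 × (2.2 − 2.9) + 1.27 × 3.7
   = 2.5 + 2.2 − 0.343 + 4.699 = 9.06
i_t = 0.89 × 9.73 + 0.11 × 9.06 = 8.6597 + 0.9966 = 9.66

9.66%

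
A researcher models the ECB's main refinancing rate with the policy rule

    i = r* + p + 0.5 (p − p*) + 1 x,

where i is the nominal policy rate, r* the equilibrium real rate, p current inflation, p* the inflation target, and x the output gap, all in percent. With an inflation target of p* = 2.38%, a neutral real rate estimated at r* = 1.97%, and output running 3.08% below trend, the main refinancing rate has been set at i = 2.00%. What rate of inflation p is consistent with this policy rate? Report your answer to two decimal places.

2.87%

Output 3.08% below potential → x = -3.08.
Collecting p: i = r* + (1 + 0.5) p − 0.5 p* + 1 x
1.5 p = 2.00 − 1.97 + 0.5 × 2.38 − 1 × (-3.08) = 4.3
p = 4.3 / 1.5 = 2.87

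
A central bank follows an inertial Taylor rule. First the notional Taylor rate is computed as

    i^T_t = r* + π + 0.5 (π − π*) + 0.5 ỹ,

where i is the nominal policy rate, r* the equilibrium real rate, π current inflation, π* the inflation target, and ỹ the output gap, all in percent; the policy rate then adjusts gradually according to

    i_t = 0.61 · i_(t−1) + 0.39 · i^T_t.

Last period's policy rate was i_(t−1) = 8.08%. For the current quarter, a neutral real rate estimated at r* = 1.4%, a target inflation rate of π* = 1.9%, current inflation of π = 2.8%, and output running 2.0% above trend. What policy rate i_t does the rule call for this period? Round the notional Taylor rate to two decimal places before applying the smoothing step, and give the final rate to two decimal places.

7.13%

Output 2.0% above potential → ỹ = 2.0.
i^T_t = 1.4 + 2.8 + 0.5 × (2.8 − 1.9) + 0.5 × 2.0
   = 1.4 + 2.8 + 0.45 + 1 = 5.65
i_t = 0.61 × 8.08 + 0.39 × 5.65 = 4.9288 + 2.2035 = 7.13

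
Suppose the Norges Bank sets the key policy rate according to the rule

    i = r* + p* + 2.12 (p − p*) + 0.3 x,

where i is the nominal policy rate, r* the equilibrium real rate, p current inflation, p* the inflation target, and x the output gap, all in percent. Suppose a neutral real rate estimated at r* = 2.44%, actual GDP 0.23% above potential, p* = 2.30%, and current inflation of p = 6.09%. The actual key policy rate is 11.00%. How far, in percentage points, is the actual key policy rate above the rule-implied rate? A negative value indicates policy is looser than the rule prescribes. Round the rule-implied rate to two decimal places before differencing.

Output 0.23% above potential → x = 0.23.
i = 2.44 + 2.30 + 2.12 × (6.09 − 2.30) + 0.3 × 0.23
   = 2.44 + 2.3 + 8.0348 + 0.069 = 12.84
Deviation = 11.00 − 12.84 = -1.84 pp.

-1.84 pp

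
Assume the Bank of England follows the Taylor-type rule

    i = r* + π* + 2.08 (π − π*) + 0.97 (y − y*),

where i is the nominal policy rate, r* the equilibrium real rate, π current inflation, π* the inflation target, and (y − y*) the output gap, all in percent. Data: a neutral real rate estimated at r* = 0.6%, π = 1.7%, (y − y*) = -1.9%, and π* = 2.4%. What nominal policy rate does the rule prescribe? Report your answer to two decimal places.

-0.30%

i = 0.6 + 2.4 + 2.08 × (1.7 − 2.4) + 0.97 × (-1.9)
   = 0.6 + 2.4 − 1.456 − 1.843 = -0.30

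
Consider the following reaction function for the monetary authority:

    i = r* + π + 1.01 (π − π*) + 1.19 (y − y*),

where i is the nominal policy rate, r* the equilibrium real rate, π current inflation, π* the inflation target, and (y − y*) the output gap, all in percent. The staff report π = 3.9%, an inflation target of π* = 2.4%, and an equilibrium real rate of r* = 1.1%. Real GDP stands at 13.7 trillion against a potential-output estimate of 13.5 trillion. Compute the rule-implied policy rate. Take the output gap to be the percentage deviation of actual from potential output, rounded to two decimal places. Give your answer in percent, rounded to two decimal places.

Output gap = 100 × (13.7 − 13.5) / 13.5 = 1.48%.
i = 1.10 + 3.90 + 1.01 × (3.90 − 2.40) + 1.19 × 1.48
   = 1.10 + 3.9 + 1.515 + 1.7612 = 8.28

8.28%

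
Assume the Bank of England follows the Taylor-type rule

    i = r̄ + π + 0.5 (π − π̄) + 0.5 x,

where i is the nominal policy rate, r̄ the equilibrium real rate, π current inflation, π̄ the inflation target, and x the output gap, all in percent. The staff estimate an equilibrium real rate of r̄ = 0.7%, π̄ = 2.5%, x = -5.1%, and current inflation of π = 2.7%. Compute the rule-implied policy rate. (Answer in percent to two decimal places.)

0.95%

i = 0.7 + 2.7 + 0.5 × (2.7 − 2.5) + 0.5 × (-5.1)
   = 0.7 + 2.7 + 0.1 − 2.55 = 0.95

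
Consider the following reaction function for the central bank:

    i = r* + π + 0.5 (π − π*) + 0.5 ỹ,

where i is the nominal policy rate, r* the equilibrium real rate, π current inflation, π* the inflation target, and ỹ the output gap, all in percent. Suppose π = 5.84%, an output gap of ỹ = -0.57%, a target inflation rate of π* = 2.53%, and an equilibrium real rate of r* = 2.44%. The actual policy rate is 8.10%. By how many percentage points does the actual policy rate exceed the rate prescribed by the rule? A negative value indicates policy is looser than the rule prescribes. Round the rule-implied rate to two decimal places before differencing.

-1.55 pp

i = 2.44 + 5.84 + 0.5 × (5.84 − 2.53) + 0.5 × (-0.57)
   = 2.44 + 5.84 + 1.655 − 0.285 = 9.65
Deviation = 8.10 − 9.65 = -1.55 pp.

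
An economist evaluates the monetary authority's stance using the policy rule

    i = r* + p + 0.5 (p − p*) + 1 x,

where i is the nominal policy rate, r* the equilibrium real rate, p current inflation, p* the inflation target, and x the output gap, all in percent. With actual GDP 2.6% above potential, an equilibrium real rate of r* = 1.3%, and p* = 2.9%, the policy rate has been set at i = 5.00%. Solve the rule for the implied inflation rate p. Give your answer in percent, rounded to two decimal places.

Output 2.6% above potential → x = 2.6.
Collecting p: i = r* + (1 + 0.5) p − 0.5 p* + 1 x
1.5 p = 5.00 − 1.3 + 0.5 × 2.9 − 1 × 2.6 = 2.55
p = 2.55 / 1.5 = 1.70

1.70%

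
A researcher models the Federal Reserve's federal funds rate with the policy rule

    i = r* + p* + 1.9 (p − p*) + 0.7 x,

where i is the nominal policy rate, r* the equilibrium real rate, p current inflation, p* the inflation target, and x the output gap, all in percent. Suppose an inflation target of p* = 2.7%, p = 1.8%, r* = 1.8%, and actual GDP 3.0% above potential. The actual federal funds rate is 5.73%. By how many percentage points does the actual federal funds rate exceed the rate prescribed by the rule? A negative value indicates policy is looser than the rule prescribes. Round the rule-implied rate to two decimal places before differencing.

0.84 pp

Output 3.0% above potential → x = 3.0.
i = 1.8 + 2.7 + 1.9 × (1.8 − 2.7) + 0.7 × 3.0
   = 1.8 + 2.7 − 1.71 + 2.1 = 4.89
Deviation = 5.73 − 4.89 = 0.84 pp.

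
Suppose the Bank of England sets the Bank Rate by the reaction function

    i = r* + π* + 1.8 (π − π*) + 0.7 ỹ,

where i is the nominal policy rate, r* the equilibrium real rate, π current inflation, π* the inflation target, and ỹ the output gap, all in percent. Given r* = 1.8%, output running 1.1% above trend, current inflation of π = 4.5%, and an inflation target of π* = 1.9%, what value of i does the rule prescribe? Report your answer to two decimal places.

9.15%

Output 1.1% above potential → ỹ = 1.1.
i = 1.8 + 1.9 + 1.8 × (4.5 − 1.9) + 0.7 × 1.1
   = 1.8 + 1.9 + 4.68 + 0.77 = 9.15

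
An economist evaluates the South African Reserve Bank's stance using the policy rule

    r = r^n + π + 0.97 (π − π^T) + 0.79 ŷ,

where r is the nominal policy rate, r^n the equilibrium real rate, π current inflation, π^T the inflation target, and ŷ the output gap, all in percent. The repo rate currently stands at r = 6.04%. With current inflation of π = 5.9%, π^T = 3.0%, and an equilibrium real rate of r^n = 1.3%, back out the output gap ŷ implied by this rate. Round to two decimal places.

0.79 ŷ = 6.04 − 1.3 − 5.9 − 0.97 × (5.9 − 3.0) = -3.973
ŷ = -3.973 / 0.79 = -5.03

-5.03%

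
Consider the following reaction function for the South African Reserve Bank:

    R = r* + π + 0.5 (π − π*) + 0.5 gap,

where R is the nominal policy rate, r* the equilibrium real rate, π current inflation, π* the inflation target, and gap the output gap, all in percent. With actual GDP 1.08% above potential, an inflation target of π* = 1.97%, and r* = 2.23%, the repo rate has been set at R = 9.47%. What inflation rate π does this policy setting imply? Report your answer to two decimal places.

Output 1.08% above potential → gap = 1.08.
Collecting π: R = r* + (1 + 0.5) π − 0.5 π* + 0.5 gap
1.5 π = 9.47 − 2.23 + 0.5 × 1.97 − 0.5 × 1.08 = 7.685
π = 7.685 / 1.5 = 5.12

5.12%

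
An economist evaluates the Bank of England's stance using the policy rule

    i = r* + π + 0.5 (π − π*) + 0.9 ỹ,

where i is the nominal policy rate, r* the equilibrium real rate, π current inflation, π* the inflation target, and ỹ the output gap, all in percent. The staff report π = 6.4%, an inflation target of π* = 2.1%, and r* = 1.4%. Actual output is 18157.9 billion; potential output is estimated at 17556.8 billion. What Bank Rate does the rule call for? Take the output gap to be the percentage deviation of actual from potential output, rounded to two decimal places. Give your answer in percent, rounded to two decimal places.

Output gap = 100 × (18157.9 − 17556.8) / 17556.8 = 3.42%.
i = 1.40 + 6.40 + 0.5 × (6.40 − 2.10) + 0.9 × 3.42
   = 1.40 + 6.4 + 2.15 + 3.078 = 13.03

13.03%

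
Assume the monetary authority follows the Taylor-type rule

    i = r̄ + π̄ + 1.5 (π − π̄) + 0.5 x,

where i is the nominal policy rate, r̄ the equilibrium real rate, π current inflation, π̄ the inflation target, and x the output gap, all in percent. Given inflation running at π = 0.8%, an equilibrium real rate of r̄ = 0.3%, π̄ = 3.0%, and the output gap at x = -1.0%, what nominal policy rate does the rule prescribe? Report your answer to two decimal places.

i = 0.3 + 3.0 + 1.5 × (0.8 − 3.0) + 0.5 × (-1.0)
   = 0.3 + 3 − 3.3 − 0.5 = -0.50

-0.50%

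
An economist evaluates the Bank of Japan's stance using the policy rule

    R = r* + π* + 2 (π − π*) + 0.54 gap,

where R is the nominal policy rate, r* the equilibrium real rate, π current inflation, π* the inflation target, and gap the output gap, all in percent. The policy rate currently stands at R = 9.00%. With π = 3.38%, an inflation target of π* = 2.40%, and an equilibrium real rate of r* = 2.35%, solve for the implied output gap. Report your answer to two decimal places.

4.24%

0.54 gap = 9.00 − 2.35 − 2.40 − 2 × (3.38 − 2.40) = 2.29
gap = 2.29 / 0.54 = 4.24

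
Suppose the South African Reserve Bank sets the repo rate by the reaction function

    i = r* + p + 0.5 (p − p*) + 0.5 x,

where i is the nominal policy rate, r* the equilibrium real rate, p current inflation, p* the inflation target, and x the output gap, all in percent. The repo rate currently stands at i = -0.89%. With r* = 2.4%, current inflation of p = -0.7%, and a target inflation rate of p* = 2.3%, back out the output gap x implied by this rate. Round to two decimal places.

-2.18%

0.5 x = -0.89 − 2.4 − (-0.7) − 0.5 × ((-0.7) − 2.3) = -1.09
x = -1.09 / 0.5 = -2.18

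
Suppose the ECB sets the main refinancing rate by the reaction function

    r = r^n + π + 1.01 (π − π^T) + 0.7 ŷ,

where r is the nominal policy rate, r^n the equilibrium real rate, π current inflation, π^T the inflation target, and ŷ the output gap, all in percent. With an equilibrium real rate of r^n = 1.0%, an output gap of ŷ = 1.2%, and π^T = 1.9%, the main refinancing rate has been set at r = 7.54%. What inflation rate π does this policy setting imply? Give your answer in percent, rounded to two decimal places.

Collecting π: r = r^n + (1 + 1.01) π − 1.01 π^T + 0.7 ŷ
2.01 π = 7.54 − 1.0 + 1.01 × 1.9 − 0.7 × 1.2 = 7.619
π = 7.619 / 2.01 = 3.79

3.79%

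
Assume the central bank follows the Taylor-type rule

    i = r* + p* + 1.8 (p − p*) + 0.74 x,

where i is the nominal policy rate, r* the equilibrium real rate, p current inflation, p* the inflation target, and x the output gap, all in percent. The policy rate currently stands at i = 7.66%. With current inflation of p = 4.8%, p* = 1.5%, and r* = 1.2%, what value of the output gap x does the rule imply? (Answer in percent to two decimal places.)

-1.32%

0.74 x = 7.66 − 1.2 − 1.5 − 1.8 × (4.8 − 1.5) = -0.98
x = -0.98 / 0.74 = -1.32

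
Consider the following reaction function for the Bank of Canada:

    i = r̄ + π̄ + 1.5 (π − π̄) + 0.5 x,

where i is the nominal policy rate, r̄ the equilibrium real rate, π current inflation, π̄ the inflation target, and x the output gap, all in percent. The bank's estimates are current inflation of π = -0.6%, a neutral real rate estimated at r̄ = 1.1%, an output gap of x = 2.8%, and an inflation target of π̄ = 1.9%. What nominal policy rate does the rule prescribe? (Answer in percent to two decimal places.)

i = 1.1 + 1.9 + 1.5 × (-0.6 − 1.9) + 0.5 × 2.8
   = 1.1 + 1.9 − 3.75 + 1.4 = 0.65

0.65%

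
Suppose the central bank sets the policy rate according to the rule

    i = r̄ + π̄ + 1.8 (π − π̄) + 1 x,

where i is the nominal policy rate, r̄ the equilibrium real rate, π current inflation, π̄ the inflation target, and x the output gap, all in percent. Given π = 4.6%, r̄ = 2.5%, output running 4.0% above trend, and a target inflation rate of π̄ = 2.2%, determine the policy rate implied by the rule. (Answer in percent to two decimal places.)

Output 4.0% above potential → x = 4.0.
i = 2.5 + 2.2 + 1.8 × (4.6 − 2.2) + 1 × 4.0
   = 2.5 + 2.2 + 4.32 + 4 = 13.02

13.02%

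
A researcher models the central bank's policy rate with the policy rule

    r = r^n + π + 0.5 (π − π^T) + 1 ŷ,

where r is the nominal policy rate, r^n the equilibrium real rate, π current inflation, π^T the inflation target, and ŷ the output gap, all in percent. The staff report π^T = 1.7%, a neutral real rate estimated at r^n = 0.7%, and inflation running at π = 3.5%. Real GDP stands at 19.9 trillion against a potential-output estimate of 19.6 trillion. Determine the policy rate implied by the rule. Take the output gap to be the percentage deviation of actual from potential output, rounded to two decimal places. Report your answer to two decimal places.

Output gap = 100 × (19.9 − 19.6) / 19.6 = 1.53%.
r = 0.70 + 3.50 + 0.5 × (3.50 − 1.70) + 1 × 1.53
   = 0.70 + 3.5 + 0.9 + 1.53 = 6.63

6.63%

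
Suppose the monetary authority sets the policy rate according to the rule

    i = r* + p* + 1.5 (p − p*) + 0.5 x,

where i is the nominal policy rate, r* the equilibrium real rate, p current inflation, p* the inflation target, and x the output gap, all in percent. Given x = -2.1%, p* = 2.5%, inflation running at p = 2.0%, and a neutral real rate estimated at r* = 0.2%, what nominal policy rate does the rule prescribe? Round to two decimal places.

0.90%

i = 0.2 + 2.5 + 1.5 × (2.0 − 2.5) + 0.5 × (-2.1)
   = 0.2 + 2.5 − 0.75 − 1.05 = 0.90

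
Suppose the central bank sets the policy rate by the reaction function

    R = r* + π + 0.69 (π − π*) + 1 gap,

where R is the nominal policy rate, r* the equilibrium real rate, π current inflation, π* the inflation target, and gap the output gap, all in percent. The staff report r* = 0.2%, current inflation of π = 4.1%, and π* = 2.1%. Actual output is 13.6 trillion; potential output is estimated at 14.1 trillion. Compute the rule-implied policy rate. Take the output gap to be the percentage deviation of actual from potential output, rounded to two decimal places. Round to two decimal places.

Output gap = 100 × (13.6 − 14.1) / 14.1 = -3.55%.
R = 0.20 + 4.10 + 0.69 × (4.10 − 2.10) + 1 × (-3.55)
   = 0.20 + 4.1 + 1.38 − 3.55 = 2.13

2.13%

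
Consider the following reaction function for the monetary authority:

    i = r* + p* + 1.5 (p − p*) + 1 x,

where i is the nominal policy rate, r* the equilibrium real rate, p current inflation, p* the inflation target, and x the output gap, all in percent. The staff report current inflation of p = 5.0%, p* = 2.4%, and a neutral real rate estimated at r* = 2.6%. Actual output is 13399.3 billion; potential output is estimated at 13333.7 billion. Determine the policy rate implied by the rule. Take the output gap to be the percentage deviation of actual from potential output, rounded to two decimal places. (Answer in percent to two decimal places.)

Output gap = 100 × (13399.3 − 13333.7) / 13333.7 = 0.49%.
i = 2.60 + 2.40 + 1.5 × (5.00 − 2.40) + 1 × 0.49
   = 2.60 + 2.4 + 3.9 + 0.49 = 9.39

9.39%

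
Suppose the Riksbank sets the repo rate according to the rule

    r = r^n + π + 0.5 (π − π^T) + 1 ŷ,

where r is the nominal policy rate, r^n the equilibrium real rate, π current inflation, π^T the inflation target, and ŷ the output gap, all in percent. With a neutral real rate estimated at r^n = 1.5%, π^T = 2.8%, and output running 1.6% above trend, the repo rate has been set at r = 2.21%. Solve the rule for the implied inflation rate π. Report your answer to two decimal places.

0.34%

Output 1.6% above potential → ŷ = 1.6.
Collecting π: r = r^n + (1 + 0.5) π − 0.5 π^T + 1 ŷ
1.5 π = 2.21 − 1.5 + 0.5 × 2.8 − 1 × 1.6 = 0.51
π = 0.51 / 1.5 = 0.34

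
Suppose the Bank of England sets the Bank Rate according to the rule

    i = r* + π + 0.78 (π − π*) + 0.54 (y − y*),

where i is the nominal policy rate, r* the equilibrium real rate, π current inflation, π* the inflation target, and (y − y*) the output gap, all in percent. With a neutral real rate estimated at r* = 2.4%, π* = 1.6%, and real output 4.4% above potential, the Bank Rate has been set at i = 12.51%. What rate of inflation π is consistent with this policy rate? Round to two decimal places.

Output 4.4% above potential → (y − y*) = 4.4.
Collecting π: i = r* + (1 + 0.78) π − 0.78 π* + 0.54 (y − y*)
1.78 π = 12.51 − 2.4 + 0.78 × 1.6 − 0.54 × 4.4 = 8.982
π = 8.982 / 1.78 = 5.05

5.05%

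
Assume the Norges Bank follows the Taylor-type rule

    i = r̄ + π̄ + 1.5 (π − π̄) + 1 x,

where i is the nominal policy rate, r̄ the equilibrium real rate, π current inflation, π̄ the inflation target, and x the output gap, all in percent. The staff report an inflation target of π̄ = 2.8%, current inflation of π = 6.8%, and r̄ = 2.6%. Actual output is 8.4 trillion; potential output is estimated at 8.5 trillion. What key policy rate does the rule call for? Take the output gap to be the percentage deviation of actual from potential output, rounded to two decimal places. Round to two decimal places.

Output gap = 100 × (8.4 − 8.5) / 8.5 = -1.18%.
i = 2.60 + 2.80 + 1.5 × (6.80 − 2.80) + 1 × (-1.18)
   = 2.60 + 2.8 + 6 − 1.18 = 10.22

10.22%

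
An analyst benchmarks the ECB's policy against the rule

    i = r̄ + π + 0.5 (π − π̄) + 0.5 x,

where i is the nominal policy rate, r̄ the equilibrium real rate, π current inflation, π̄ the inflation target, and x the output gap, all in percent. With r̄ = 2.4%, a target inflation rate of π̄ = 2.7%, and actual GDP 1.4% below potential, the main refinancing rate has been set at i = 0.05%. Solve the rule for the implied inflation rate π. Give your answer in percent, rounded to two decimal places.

Output 1.4% below potential → x = -1.4.
Collecting π: i = r̄ + (1 + 0.5) π − 0.5 π̄ + 0.5 x
1.5 π = 0.05 − 2.4 + 0.5 × 2.7 − 0.5 × (-1.4) = -0.3
π = -0.3 / 1.5 = -0.20

-0.20%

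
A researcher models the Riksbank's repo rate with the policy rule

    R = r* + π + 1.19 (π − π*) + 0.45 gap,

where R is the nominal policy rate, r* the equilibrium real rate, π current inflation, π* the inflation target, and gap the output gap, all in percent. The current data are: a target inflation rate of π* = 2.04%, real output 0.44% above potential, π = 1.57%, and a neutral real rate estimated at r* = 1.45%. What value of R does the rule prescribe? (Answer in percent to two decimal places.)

2.66%

Output 0.44% above potential → gap = 0.44.
R = 1.45 + 1.57 + 1.19 × (1.57 − 2.04) + 0.45 × 0.44
   = 1.45 + 1.57 − 0.5593 + 0.198 = 2.66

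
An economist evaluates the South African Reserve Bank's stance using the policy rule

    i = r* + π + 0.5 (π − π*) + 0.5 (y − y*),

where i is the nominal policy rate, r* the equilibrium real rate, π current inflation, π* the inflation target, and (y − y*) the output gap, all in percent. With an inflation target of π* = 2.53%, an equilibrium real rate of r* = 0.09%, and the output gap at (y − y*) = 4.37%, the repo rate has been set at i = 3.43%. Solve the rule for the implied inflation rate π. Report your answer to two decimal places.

1.61%

Collecting π: i = r* + (1 + 0.5) π − 0.5 π* + 0.5 (y − y*)
1.5 π = 3.43 − 0.09 + 0.5 × 2.53 − 0.5 × 4.37 = 2.42
π = 2.42 / 1.5 = 1.61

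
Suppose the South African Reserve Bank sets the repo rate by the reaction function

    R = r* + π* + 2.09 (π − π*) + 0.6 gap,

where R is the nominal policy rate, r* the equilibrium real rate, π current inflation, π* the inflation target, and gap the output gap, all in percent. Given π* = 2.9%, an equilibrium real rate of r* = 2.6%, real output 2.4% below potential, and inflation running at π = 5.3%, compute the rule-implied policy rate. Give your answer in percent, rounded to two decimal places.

Output 2.4% below potential → gap = -2.4.
R = 2.6 + 2.9 + 2.09 × (5.3 − 2.9) + 0.6 × (-2.4)
   = 2.6 + 2.9 + 5.016 − 1.44 = 9.08

9.08%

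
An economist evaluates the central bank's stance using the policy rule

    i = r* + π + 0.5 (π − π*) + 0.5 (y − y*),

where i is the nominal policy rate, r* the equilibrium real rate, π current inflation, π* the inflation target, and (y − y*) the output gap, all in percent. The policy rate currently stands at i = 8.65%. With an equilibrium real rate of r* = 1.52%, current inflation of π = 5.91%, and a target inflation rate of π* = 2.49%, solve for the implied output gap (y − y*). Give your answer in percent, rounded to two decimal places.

0.5 (y − y*) = 8.65 − 1.52 − 5.91 − 0.5 × (5.91 − 2.49) = -0.49
(y − y*) = -0.49 / 0.5 = -0.98

-0.98%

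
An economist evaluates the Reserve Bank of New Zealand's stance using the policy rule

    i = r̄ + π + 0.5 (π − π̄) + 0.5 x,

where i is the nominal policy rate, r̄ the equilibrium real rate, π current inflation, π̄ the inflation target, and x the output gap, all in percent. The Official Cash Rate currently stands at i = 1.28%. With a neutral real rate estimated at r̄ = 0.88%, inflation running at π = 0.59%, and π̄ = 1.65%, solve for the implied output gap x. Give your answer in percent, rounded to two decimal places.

0.5 x = 1.28 − 0.88 − 0.59 − 0.5 × (0.59 − 1.65) = 0.34
x = 0.34 / 0.5 = 0.68

0.68%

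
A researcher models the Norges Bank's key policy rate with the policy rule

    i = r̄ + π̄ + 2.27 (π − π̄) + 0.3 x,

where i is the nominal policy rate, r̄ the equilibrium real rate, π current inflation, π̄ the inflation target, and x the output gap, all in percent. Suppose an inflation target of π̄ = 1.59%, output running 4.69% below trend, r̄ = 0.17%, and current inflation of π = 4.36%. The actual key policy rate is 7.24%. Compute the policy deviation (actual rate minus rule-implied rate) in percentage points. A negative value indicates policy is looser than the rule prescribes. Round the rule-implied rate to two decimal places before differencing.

Output 4.69% below potential → x = -4.69.
i = 0.17 + 1.59 + 2.27 × (4.36 − 1.59) + 0.3 × (-4.69)
   = 0.17 + 1.59 + 6.2879 − 1.407 = 6.64
Deviation = 7.24 − 6.64 = 0.60 pp.

0.60 pp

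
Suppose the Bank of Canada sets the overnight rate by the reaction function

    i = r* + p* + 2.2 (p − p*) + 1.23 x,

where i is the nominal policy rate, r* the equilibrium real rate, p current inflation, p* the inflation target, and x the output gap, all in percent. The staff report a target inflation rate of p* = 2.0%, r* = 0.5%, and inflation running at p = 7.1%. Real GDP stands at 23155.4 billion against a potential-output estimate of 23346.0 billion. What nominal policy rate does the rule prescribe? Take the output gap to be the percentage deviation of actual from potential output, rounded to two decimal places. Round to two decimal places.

12.71%

Output gap = 100 × (23155.4 − 23346.0) / 23346.0 = -0.82%.
i = 0.50 + 2.00 + 2.2 × (7.10 − 2.00) + 1.23 × (-0.82)
   = 0.50 + 2 + 11.22 − 1.0086 = 12.71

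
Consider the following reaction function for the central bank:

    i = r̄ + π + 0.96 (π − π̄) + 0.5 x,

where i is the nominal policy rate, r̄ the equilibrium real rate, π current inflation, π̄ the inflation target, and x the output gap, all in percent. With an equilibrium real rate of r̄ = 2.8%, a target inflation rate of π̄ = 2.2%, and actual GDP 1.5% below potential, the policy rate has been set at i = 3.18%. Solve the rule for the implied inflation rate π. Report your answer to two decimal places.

Output 1.5% below potential → x = -1.5.
Collecting π: i = r̄ + (1 + 0.96) π − 0.96 π̄ + 0.5 x
1.96 π = 3.18 − 2.8 + 0.96 × 2.2 − 0.5 × (-1.5) = 3.242
π = 3.242 / 1.96 = 1.65

1.65%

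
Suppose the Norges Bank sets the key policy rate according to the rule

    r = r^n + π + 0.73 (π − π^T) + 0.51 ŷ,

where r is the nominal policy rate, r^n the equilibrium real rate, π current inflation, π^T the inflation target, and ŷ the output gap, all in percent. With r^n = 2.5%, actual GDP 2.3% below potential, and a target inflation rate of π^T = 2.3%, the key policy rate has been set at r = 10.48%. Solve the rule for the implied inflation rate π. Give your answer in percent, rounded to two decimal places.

Output 2.3% below potential → ŷ = -2.3.
Collecting π: r = r^n + (1 + 0.73) π − 0.73 π^T + 0.51 ŷ
1.73 π = 10.48 − 2.5 + 0.73 × 2.3 − 0.51 × (-2.3) = 10.832
π = 10.832 / 1.73 = 6.26

6.26%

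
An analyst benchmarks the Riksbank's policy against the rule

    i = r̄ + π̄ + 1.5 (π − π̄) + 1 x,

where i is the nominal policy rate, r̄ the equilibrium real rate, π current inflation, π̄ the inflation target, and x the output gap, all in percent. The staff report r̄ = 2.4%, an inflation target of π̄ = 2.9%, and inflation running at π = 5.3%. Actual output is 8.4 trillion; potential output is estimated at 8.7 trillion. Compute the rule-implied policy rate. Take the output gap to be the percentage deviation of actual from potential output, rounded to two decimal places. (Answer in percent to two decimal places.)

Output gap = 100 × (8.4 − 8.7) / 8.7 = -3.45%.
i = 2.40 + 2.90 + 1.5 × (5.30 − 2.90) + 1 × (-3.45)
   = 2.40 + 2.9 + 3.6 − 3.45 = 5.45

5.45%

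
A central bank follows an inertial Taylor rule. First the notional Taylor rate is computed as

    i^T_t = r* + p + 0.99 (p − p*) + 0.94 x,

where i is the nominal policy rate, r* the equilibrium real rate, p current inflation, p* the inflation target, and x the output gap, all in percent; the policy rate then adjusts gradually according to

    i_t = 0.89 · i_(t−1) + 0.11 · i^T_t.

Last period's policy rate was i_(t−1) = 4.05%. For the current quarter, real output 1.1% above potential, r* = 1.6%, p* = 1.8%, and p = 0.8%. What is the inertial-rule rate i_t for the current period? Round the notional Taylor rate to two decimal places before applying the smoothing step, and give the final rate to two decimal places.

3.87%

Output 1.1% above potential → x = 1.1.
i^T_t = 1.6 + 0.8 + 0.99 × (0.8 − 1.8) + 0.94 × 1.1
   = 1.6 + 0.8 − 0.99 + 1.034 = 2.44
i_t = 0.89 × 4.05 + 0.11 × 2.44 = 3.6045 + 0.2684 = 3.87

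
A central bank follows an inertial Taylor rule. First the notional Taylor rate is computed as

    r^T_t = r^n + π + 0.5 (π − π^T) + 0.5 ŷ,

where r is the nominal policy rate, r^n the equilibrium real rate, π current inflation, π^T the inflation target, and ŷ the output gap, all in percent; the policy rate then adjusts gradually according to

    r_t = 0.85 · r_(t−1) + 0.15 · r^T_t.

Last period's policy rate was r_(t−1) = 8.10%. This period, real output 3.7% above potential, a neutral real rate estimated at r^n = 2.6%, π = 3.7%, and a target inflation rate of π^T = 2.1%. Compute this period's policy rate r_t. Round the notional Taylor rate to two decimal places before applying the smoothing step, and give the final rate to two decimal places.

8.23%

Output 3.7% above potential → ŷ = 3.7.
r^T_t = 2.6 + 3.7 + 0.5 × (3.7 − 2.1) + 0.5 × 3.7
   = 2.6 + 3.7 + 0.8 + 1.85 = 8.95
r_t = 0.85 × 8.10 + 0.15 × 8.95 = 6.885 + 1.3425 = 8.23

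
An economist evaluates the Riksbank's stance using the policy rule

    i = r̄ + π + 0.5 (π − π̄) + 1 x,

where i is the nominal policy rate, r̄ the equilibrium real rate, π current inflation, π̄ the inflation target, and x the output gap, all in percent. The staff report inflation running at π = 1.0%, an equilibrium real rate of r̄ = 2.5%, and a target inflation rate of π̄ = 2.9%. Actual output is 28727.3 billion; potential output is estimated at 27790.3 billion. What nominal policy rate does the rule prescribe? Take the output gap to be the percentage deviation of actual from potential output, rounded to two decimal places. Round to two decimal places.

5.92%

Output gap = 100 × (28727.3 − 27790.3) / 27790.3 = 3.37%.
i = 2.50 + 1.00 + 0.5 × (1.00 − 2.90) + 1 × 3.37
   = 2.50 + 1 − 0.95 + 3.37 = 5.92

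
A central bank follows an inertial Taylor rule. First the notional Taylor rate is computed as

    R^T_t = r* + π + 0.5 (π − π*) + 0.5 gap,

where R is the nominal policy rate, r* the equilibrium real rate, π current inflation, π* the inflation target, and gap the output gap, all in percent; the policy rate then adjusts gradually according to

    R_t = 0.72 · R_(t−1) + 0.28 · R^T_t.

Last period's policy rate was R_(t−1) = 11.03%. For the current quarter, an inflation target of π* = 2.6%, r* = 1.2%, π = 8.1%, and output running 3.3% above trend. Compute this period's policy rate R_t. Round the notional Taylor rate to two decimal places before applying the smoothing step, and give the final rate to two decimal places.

11.78%

Output 3.3% above potential → gap = 3.3.
R^T_t = 1.2 + 8.1 + 0.5 × (8.1 − 2.6) + 0.5 × 3.3
   = 1.2 + 8.1 + 2.75 + 1.65 = 13.70
R_t = 0.72 × 11.03 + 0.28 × 13.70 = 7.9416 + 3.836 = 11.78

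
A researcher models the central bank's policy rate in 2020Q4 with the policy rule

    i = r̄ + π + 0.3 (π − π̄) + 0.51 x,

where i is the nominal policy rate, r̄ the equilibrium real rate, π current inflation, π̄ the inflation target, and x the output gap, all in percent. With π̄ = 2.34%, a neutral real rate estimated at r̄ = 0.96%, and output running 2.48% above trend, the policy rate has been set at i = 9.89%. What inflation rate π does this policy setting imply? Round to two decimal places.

6.44%

Output 2.48% above potential → x = 2.48.
Collecting π: i = r̄ + (1 + 0.3) π − 0.3 π̄ + 0.51 x
1.3 π = 9.89 − 0.96 + 0.3 × 2.34 − 0.51 × 2.48 = 8.3672
π = 8.3672 / 1.3 = 6.44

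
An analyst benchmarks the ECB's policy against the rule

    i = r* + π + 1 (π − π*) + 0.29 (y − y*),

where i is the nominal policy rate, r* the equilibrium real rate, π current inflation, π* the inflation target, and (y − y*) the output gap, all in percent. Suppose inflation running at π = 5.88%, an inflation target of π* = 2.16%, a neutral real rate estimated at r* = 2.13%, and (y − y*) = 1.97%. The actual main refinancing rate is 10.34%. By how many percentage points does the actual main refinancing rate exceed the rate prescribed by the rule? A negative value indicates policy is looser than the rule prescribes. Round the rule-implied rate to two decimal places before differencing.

i = 2.13 + 5.88 + 1 × (5.88 − 2.16) + 0.29 × 1.97
   = 2.13 + 5.88 + 3.72 + 0.5713 = 12.30
Deviation = 10.34 − 12.30 = -1.96 pp.

-1.96 pp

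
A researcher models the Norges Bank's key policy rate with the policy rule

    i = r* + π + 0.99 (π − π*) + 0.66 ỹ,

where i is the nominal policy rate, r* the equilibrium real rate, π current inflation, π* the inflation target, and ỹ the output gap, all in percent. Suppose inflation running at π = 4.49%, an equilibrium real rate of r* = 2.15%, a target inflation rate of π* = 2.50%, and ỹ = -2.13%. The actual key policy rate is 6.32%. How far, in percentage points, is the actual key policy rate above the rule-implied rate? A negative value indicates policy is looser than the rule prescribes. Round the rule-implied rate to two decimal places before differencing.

i = 2.15 + 4.49 + 0.99 × (4.49 − 2.50) + 0.66 × (-2.13)
   = 2.15 + 4.49 + 1.9701 − 1.4058 = 7.20
Deviation = 6.32 − 7.20 = -0.88 pp.

-0.88 pp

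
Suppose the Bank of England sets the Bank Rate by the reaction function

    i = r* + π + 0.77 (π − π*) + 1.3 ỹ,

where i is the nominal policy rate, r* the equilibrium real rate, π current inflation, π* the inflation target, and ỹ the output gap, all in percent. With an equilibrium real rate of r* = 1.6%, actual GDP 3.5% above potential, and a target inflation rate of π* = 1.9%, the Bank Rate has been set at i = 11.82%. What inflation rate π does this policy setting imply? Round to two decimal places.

Output 3.5% above potential → ỹ = 3.5.
Collecting π: i = r* + (1 + 0.77) π − 0.77 π* + 1.3 ỹ
1.77 π = 11.82 − 1.6 + 0.77 × 1.9 − 1.3 × 3.5 = 7.133
π = 7.133 / 1.77 = 4.03

4.03%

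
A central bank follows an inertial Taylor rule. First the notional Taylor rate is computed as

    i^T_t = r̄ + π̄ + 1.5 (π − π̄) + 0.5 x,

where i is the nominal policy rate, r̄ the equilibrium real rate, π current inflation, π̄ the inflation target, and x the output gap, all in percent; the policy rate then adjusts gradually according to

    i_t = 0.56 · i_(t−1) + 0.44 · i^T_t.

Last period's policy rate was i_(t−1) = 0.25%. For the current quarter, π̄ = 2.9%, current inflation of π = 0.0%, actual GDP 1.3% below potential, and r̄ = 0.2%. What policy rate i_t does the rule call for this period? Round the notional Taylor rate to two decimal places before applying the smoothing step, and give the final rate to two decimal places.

Output 1.3% below potential → x = -1.3.
i^T_t = 0.2 + 2.9 + 1.5 × (0.0 − 2.9) + 0.5 × (-1.3)
   = 0.2 + 2.9 − 4.35 − 0.65 = -1.90
i_t = 0.56 × 0.25 + 0.44 × (-1.90) = 0.14 − 0.836 = -0.70

-0.70%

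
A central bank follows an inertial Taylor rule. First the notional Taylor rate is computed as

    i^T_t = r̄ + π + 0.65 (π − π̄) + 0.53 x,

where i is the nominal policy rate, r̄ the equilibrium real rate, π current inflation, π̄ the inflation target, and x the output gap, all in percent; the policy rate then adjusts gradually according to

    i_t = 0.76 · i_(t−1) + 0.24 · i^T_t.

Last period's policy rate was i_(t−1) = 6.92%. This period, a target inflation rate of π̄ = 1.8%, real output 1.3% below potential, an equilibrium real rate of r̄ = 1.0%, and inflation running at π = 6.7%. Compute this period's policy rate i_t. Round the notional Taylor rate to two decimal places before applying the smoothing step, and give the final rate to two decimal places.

7.71%

Output 1.3% below potential → x = -1.3.
i^T_t = 1.0 + 6.7 + 0.65 × (6.7 − 1.8) + 0.53 × (-1.3)
   = 1.0 + 6.7 + 3.185 − 0.689 = 10.20
i_t = 0.76 × 6.92 + 0.24 × 10.20 = 5.2592 + 2.448 = 7.71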